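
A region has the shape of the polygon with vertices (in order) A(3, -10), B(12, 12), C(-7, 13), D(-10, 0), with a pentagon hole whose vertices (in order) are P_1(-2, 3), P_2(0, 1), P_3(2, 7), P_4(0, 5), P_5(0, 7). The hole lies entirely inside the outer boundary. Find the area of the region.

303

Outer boundary:
Σ = (156) + (240) + (130) + (100) = 626
Area = |Σ|/2 = 313.
Hole:
Apply the shoelace formula: 2A = Σ (x_i·y_{i+1} − x_{i+1}·y_i), indices taken mod 5.
Cross-terms: -2, -2, 10, 0, 14  ⇒  Σ = 20
Area = |Σ|/2 = 10.
Net area = 313 − 10 = 303.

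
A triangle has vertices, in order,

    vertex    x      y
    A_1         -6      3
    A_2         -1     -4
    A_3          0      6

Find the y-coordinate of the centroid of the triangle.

5/3

Apply the surveyor's formula. First the cross-terms c_i = x_i·y_{i+1} − x_{i+1}·y_i:
  27, -6, 36  ⇒  2A = 57, A = 28.5.
Then Σ (y_i + y_{i+1})·c_i = 285, so ȳ = 285 / (6·28.5) = 5/3.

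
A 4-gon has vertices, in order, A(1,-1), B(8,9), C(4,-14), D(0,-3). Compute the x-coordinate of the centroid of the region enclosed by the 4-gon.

Apply the shoelace (surveyor's) formula. First the cross-terms c_i = x_i·y_{i+1} − x_{i+1}·y_i:
  17, -148, -12, 3  ⇒  2A = -140, A = -70.
Then Σ (x_i + x_{i+1})·c_i = -1668, so x̄ = -1668 / (6·(-70)) = 139/35.

139/35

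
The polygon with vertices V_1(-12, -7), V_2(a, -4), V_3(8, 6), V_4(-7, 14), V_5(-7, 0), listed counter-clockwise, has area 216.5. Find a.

The doubled signed area Σ (x_i y_{i+1} − x_{i+1} y_i) is linear in a.
With a=0 it equals 381; the coefficient of a is 13 (from the two edges through V_2).
So 13·a + 381 = 2·216.5 = 433 ⇒ a = 4.

4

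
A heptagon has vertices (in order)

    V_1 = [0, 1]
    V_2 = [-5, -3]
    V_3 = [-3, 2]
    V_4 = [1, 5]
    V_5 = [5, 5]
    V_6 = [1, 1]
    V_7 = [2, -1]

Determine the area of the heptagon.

26

V_1→V_2: (0)(-3) − (-5)(1) = 5
V_2→V_3: (-5)(2) − (-3)(-3) = -19
V_3→V_4: (-3)(5) − (1)(2) = -17
V_4→V_5: (1)(5) − (5)(5) = -20
V_5→V_6: (5)(1) − (1)(5) = 0
V_6→V_7: (1)(-1) − (2)(1) = -3
V_7→V_1: (2)(1) − (0)(-1) = 2
Σ = -52
Area = |Σ|/2 = 26.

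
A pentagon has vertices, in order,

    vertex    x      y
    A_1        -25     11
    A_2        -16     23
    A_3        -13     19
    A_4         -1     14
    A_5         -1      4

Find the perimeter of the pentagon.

|A_1A_2| = √((9)² + (12)²) = √225 = 15
|A_2A_3| = √((3)² + (-4)²) = √25 = 5
|A_3A_4| = √((12)² + (-5)²) = √169 = 13
|A_4A_5| = √((0)² + (-10)²) = √100 = 10
|A_5A_1| = √((-24)² + (7)²) = √625 = 25
Perimeter = 15 + 5 + 13 + 10 + 25 = 68.

68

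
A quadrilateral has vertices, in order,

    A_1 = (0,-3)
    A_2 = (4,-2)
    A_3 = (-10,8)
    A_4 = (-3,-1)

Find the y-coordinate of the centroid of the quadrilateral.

214/201

Apply Gauss's area formula. First the cross-terms c_i = x_i·y_{i+1} − x_{i+1}·y_i:
  12, 12, 34, 9  ⇒  2A = 67, A = 33.5.
Then Σ (y_i + y_{i+1})·c_i = 214, so ȳ = 214 / (6·33.5) = 214/201.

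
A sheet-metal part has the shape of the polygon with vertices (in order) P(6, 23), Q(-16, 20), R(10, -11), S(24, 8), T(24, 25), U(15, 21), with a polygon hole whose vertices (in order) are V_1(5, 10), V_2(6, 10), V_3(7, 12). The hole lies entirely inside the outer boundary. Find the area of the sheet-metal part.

Outer boundary:
Σ = (488) + (-24) + (344) + (408) + (129) + (219) = 1564
Area = |Σ|/2 = 782.
Hole:
Apply the shoelace formula: 2A = Σ (x_i·y_{i+1} − x_{i+1}·y_i), indices taken mod 3.
Σ = (-10) + (2) + (10) = 2
Area = |Σ|/2 = 1.
Net area = 782 − 1 = 781.

781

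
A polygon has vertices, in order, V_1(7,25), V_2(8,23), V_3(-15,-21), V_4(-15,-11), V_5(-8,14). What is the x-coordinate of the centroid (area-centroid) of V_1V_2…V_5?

Apply the shoelace (surveyor's) formula. First the cross-terms c_i = x_i·y_{i+1} − x_{i+1}·y_i:
  -39, 177, -150, -298, -298  ⇒  2A = -608, A = -304.
Then Σ (x_i + x_{i+1})·c_i = 9828, so x̄ = 9828 / (6·(-304)) = -819/152.

-819/152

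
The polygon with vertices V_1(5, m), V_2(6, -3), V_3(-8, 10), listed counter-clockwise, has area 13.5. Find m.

The doubled signed area Σ (x_i y_{i+1} − x_{i+1} y_i) is linear in m.
With m=0 it equals -29; the coefficient of m is -14 (from the two edges through V_1).
So -14·m + -29 = 2·13.5 = 27 ⇒ m = -4.

-4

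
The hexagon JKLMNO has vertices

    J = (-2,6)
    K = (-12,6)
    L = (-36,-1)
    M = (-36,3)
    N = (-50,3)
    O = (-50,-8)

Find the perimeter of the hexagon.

|JK| = √((-10)² + (0)²) = √100 = 10
|KL| = √((-24)² + (-7)²) = √625 = 25
|LM| = √((0)² + (4)²) = √16 = 4
|MN| = √((-14)² + (0)²) = √196 = 14
|NO| = √((0)² + (-11)²) = √121 = 11
|OJ| = √((48)² + (14)²) = √2500 = 50
Perimeter = 10 + 25 + 4 + 14 + 11 + 50 = 114.

114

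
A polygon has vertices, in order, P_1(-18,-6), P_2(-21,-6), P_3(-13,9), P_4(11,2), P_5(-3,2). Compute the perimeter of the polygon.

|P_1P_2| = √((-3)² + (0)²) = √9 = 3
|P_2P_3| = √((8)² + (15)²) = √289 = 17
|P_3P_4| = √((24)² + (-7)²) = √625 = 25
|P_4P_5| = √((-14)² + (0)²) = √196 = 14
|P_5P_1| = √((-15)² + (-8)²) = √289 = 17
Perimeter = 3 + 17 + 25 + 14 + 17 = 76.

76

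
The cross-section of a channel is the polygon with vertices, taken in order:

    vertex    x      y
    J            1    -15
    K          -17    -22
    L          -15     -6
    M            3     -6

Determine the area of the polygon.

Σ = (-277) + (-228) + (108) + (-39) = -436
Area = |Σ|/2 = 218.

218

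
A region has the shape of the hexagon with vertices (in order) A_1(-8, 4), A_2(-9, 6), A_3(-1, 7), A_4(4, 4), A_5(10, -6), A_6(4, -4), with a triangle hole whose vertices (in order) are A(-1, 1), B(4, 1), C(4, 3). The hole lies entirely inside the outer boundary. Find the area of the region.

Outer boundary:
Apply the shoelace formula: 2A = Σ (x_i·y_{i+1} − x_{i+1}·y_i), indices taken mod 6.
Cross-terms: -12, -57, -32, -64, -16, -16  ⇒  Σ = -197
Area = |Σ|/2 = 98.5.
Hole:
Apply the shoelace formula: 2A = Σ (x_i·y_{i+1} − x_{i+1}·y_i), indices taken mod 3.
Σ = (-5) + (8) + (7) = 10
Area = |Σ|/2 = 5.
Net area = 98.5 − 5 = 93.5.

93.5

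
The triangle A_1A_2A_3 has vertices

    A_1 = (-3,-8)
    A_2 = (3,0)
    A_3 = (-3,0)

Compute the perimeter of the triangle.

24

|A_1A_2| = √((6)² + (8)²) = √100 = 10
|A_2A_3| = √((-6)² + (0)²) = √36 = 6
|A_3A_1| = √((0)² + (-8)²) = √64 = 8
Perimeter = 10 + 6 + 8 = 24.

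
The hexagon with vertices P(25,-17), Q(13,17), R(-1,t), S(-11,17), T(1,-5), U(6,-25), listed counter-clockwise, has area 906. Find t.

25

The doubled signed area Σ (x_i y_{i+1} − x_{i+1} y_i) is linear in t.
With t=0 it equals 1212; the coefficient of t is 24 (from the two edges through R).
So 24·t + 1212 = 2·906 = 1812 ⇒ t = 25.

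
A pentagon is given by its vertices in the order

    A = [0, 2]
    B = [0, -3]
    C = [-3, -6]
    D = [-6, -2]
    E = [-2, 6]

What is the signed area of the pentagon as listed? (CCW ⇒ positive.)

Apply the shoelace formula: 2A = Σ (x_i·y_{i+1} − x_{i+1}·y_i), indices taken mod 5.
Cross-terms: 0, -9, -30, -40, -4  ⇒  Σ = -83
Signed area = Σ/2 = -41.5 (negative ⇒ clockwise traversal).

-41.5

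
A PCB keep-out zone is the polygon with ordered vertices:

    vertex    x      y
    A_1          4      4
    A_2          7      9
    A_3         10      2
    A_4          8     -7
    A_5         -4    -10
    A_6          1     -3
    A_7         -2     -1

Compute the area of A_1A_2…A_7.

125.5

Cross-terms: 8, -76, -86, -108, 22, -7, -4  ⇒  Σ = -251
Area = |Σ|/2 = 125.5.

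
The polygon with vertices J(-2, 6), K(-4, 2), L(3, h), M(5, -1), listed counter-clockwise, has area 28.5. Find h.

-2

The doubled signed area Σ (x_i y_{i+1} − x_{i+1} y_i) is linear in h.
With h=0 it equals 39; the coefficient of h is -9 (from the two edges through L).
So -9·h + 39 = 2·28.5 = 57 ⇒ h = -2.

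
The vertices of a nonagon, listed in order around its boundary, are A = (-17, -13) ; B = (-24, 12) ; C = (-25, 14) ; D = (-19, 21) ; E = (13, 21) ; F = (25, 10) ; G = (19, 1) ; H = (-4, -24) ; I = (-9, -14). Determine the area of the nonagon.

Apply the shoelace (surveyor's) formula: 2A = Σ (x_i·y_{i+1} − x_{i+1}·y_i), indices taken mod 9.
Σ = (-516) + (-36) + (-259) + (-672) + (-395) + (-165) + (-452) + (-160) + (-121) = -2776
Area = |Σ|/2 = 1388.

1388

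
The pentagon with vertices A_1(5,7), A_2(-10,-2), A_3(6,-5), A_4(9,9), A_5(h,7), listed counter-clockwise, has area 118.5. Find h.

6

Write out the shoelace sum; only the two edges meeting at A_5 involve h:
2·Area = [(9·7 − h·9) + (h·7 − 5·7)] + 221
       = -2·h + 249 = 237
⇒ h = 6.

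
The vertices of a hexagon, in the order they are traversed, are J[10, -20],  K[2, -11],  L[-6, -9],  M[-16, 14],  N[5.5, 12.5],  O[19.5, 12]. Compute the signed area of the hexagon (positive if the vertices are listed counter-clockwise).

Apply the shoelace (surveyor's) formula: 2A = Σ (x_i·y_{i+1} − x_{i+1}·y_i), indices taken mod 6.
Σ = (-70) + (-84) + (-228) + (-277) + (-177.75) + (-510) = -1346.75
Signed area = Σ/2 = -673.375 (negative ⇒ clockwise traversal).

-673.375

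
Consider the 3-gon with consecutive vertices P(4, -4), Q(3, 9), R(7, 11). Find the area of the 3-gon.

Σ = (48) + (-30) + (-72) = -54
Area = |Σ|/2 = 27.

27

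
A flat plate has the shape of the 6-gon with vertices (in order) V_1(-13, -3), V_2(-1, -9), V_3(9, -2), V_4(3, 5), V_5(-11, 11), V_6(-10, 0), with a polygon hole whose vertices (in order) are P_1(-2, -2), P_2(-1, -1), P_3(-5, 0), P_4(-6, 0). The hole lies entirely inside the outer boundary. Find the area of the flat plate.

234.5

Outer boundary:
Σ = (114) + (83) + (51) + (88) + (110) + (30) = 476
Area = |Σ|/2 = 238.
Hole:
Σ = (0) + (-5) + (0) + (12) = 7
Area = |Σ|/2 = 3.5.
Net area = 238 − 3.5 = 234.5.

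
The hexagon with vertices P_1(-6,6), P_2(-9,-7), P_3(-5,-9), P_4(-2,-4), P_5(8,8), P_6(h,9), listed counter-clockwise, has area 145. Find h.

The doubled signed area Σ (x_i y_{i+1} − x_{i+1} y_i) is linear in h.
With h=0 it equals 286; the coefficient of h is -2 (from the two edges through P_6).
So -2·h + 286 = 2·145 = 290 ⇒ h = -2.

-2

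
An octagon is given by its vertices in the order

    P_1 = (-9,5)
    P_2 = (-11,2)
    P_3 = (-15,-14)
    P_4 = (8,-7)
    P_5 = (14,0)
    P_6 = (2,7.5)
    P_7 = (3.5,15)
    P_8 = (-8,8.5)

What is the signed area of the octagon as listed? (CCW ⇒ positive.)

415.5

Apply the surveyor's formula: 2A = Σ (x_i·y_{i+1} − x_{i+1}·y_i), indices taken mod 8.
Cross-terms: 37, 184, 217, 98, 105, 3.75, 149.75, 36.5  ⇒  Σ = 831
Signed area = Σ/2 = 415.5 (positive ⇒ counter-clockwise traversal).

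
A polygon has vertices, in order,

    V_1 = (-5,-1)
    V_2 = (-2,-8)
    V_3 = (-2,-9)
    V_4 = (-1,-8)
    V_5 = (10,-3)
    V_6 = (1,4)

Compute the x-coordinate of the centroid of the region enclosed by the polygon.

283/192

Apply the shoelace formula. First the cross-terms c_i = x_i·y_{i+1} − x_{i+1}·y_i:
  38, 2, 7, 83, 43, 19  ⇒  2A = 192, A = 96.
Then Σ (x_i + x_{i+1})·c_i = 849, so x̄ = 849 / (6·96) = 283/192.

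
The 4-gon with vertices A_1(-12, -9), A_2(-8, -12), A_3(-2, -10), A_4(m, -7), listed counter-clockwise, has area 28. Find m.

-2

The doubled signed area Σ (x_i y_{i+1} − x_{i+1} y_i) is linear in m.
With m=0 it equals 58; the coefficient of m is 1 (from the two edges through A_4).
So 1·m + 58 = 2·28 = 56 ⇒ m = -2.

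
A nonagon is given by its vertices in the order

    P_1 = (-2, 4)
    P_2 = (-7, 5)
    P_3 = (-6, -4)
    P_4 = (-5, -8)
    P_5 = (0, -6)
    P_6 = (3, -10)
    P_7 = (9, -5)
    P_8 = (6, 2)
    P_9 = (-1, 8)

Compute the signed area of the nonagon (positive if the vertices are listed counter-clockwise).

Apply the shoelace formula: 2A = Σ (x_i·y_{i+1} − x_{i+1}·y_i), indices taken mod 9.
Σ = (18) + (58) + (28) + (30) + (18) + (75) + (48) + (50) + (12) = 337
Signed area = Σ/2 = 168.5 (positive ⇒ counter-clockwise traversal).

168.5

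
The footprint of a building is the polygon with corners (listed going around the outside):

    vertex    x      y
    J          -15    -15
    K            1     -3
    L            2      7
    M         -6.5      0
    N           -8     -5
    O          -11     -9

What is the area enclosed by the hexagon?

99

Apply the shoelace formula: 2A = Σ (x_i·y_{i+1} − x_{i+1}·y_i), indices taken mod 6.
J→K: (-15)(-3) − (1)(-15) = 60
K→L: (1)(7) − (2)(-3) = 13
L→M: (2)(0) − (-6.5)(7) = 45.5
M→N: (-6.5)(-5) − (-8)(0) = 32.5
N→O: (-8)(-9) − (-11)(-5) = 17
O→J: (-11)(-15) − (-15)(-9) = 30
Σ = 198
Area = |Σ|/2 = 99.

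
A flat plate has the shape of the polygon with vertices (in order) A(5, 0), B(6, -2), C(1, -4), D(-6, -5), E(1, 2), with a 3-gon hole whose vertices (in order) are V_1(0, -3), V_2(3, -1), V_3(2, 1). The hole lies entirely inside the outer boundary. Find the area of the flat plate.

Outer boundary:
Apply the shoelace formula: 2A = Σ (x_i·y_{i+1} − x_{i+1}·y_i), indices taken mod 5.
Σ = (-10) + (-22) + (-29) + (-7) + (-10) = -78
Area = |Σ|/2 = 39.
Hole:
Apply the surveyor's formula: 2A = Σ (x_i·y_{i+1} − x_{i+1}·y_i), indices taken mod 3.
V_1→V_2: (0)(-1) − (3)(-3) = 9
V_2→V_3: (3)(1) − (2)(-1) = 5
V_3→V_1: (2)(-3) − (0)(1) = -6
Σ = 8
Area = |Σ|/2 = 4.
Net area = 39 − 4 = 35.

35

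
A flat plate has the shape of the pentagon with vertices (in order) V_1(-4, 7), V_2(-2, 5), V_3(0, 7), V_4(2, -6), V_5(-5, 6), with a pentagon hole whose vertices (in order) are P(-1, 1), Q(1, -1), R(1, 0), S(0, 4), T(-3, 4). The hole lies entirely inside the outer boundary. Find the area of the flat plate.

Outer boundary:
Σ = (-6) + (-14) + (-14) + (-18) + (-11) = -63
Area = |Σ|/2 = 31.5.
Hole:
Cross-terms: 0, 1, 4, 12, 1  ⇒  Σ = 18
Area = |Σ|/2 = 9.
Net area = 31.5 − 9 = 22.5.

22.5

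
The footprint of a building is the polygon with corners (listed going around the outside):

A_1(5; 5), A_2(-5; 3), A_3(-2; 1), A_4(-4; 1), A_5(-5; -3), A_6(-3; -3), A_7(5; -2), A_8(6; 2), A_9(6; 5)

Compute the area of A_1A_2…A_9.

Apply Gauss's area formula: 2A = Σ (x_i·y_{i+1} − x_{i+1}·y_i), indices taken mod 9.
Cross-terms: 40, 1, 2, 17, 6, 21, 22, 18, 5  ⇒  Σ = 132
Area = |Σ|/2 = 66.

66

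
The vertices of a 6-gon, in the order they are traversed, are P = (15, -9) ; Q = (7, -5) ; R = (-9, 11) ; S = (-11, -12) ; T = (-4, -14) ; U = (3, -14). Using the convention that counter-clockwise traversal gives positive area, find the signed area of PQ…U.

318

Σ = (-12) + (32) + (229) + (106) + (98) + (183) = 636
Signed area = Σ/2 = 318 (positive ⇒ counter-clockwise traversal).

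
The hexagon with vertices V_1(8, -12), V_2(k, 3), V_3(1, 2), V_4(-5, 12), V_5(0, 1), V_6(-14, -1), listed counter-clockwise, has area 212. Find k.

14

The doubled signed area Σ (x_i y_{i+1} − x_{i+1} y_i) is linear in k.
With k=0 it equals 228; the coefficient of k is 14 (from the two edges through V_2).
So 14·k + 228 = 2·212 = 424 ⇒ k = 14.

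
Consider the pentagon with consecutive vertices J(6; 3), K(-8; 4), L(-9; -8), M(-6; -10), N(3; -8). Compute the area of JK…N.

162.5

Apply the surveyor's formula: 2A = Σ (x_i·y_{i+1} − x_{i+1}·y_i), indices taken mod 5.
Σ = (48) + (100) + (42) + (78) + (57) = 325
Area = |Σ|/2 = 162.5.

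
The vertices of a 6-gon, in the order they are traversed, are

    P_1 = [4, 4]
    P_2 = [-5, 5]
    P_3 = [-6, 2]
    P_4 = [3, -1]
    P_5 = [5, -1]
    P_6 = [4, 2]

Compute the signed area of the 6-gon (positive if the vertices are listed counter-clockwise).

Apply the shoelace formula: 2A = Σ (x_i·y_{i+1} − x_{i+1}·y_i), indices taken mod 6.
P_1→P_2: (4)(5) − (-5)(4) = 40
P_2→P_3: (-5)(2) − (-6)(5) = 20
P_3→P_4: (-6)(-1) − (3)(2) = 0
P_4→P_5: (3)(-1) − (5)(-1) = 2
P_5→P_6: (5)(2) − (4)(-1) = 14
P_6→P_1: (4)(4) − (4)(2) = 8
Σ = 84
Signed area = Σ/2 = 42 (positive ⇒ counter-clockwise traversal).

42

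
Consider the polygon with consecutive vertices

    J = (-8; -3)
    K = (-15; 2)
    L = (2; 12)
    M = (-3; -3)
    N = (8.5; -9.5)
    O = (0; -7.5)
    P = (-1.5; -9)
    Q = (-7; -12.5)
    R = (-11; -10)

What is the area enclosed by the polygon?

Apply the shoelace (surveyor's) formula: 2A = Σ (x_i·y_{i+1} − x_{i+1}·y_i), indices taken mod 9.
Σ = (-61) + (-184) + (30) + (54) + (-63.75) + (-11.25) + (-44.25) + (-67.5) + (-47) = -394.75
Area = |Σ|/2 = 197.375.

197.375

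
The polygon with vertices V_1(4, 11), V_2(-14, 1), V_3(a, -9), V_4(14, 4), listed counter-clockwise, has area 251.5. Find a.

Write out the shoelace sum; only the two edges meeting at V_3 involve a:
2·Area = [((-14)·(-9) − a·1) + (a·4 − 14·(-9))] + 296
       = 3·a + 548 = 503
⇒ a = -15.

-15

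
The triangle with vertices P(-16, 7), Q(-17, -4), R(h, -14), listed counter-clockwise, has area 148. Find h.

The doubled signed area Σ (x_i y_{i+1} − x_{i+1} y_i) is linear in h.
With h=0 it equals 197; the coefficient of h is 11 (from the two edges through R).
So 11·h + 197 = 2·148 = 296 ⇒ h = 9.

9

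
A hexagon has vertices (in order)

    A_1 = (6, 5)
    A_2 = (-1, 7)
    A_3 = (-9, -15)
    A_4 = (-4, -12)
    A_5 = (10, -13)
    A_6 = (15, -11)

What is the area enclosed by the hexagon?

285.5

Apply the shoelace formula: 2A = Σ (x_i·y_{i+1} − x_{i+1}·y_i), indices taken mod 6.
Σ = (47) + (78) + (48) + (172) + (85) + (141) = 571
Area = |Σ|/2 = 285.5.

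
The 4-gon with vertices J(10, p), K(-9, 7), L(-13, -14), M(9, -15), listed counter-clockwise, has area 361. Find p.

The doubled signed area Σ (x_i y_{i+1} − x_{i+1} y_i) is linear in p.
With p=0 it equals 758; the coefficient of p is 18 (from the two edges through J).
So 18·p + 758 = 2·361 = 722 ⇒ p = -2.

-2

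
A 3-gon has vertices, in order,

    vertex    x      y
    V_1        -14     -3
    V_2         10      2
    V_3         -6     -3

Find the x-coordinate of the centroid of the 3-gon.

-10/3

Apply Gauss's area formula. First the cross-terms c_i = x_i·y_{i+1} − x_{i+1}·y_i:
  2, -18, -24  ⇒  2A = -40, A = -20.
Then Σ (x_i + x_{i+1})·c_i = 400, so x̄ = 400 / (6·(-20)) = -10/3.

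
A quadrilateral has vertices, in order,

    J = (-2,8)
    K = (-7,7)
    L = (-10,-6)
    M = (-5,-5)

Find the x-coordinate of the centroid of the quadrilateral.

-6

Apply the shoelace formula. First the cross-terms c_i = x_i·y_{i+1} − x_{i+1}·y_i:
  42, 112, 20, -50  ⇒  2A = 124, A = 62.
Then Σ (x_i + x_{i+1})·c_i = -2232, so x̄ = -2232 / (6·62) = -6.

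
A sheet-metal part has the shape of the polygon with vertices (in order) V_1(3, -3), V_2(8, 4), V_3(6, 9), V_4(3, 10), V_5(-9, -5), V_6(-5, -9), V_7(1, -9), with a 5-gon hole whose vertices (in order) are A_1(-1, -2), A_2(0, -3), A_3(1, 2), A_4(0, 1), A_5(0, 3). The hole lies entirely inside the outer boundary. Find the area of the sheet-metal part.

Outer boundary:
Apply the shoelace (surveyor's) formula: 2A = Σ (x_i·y_{i+1} − x_{i+1}·y_i), indices taken mod 7.
V_1→V_2: (3)(4) − (8)(-3) = 36
V_2→V_3: (8)(9) − (6)(4) = 48
V_3→V_4: (6)(10) − (3)(9) = 33
V_4→V_5: (3)(-5) − (-9)(10) = 75
V_5→V_6: (-9)(-9) − (-5)(-5) = 56
V_6→V_7: (-5)(-9) − (1)(-9) = 54
V_7→V_1: (1)(-3) − (3)(-9) = 24
Σ = 326
Area = |Σ|/2 = 163.
Hole:
Cross-terms: 3, 3, 1, 0, 3  ⇒  Σ = 10
Area = |Σ|/2 = 5.
Net area = 163 − 5 = 158.

158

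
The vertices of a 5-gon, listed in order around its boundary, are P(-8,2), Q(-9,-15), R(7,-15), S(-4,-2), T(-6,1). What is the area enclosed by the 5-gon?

142

Σ = (138) + (240) + (-74) + (-16) + (-4) = 284
Area = |Σ|/2 = 142.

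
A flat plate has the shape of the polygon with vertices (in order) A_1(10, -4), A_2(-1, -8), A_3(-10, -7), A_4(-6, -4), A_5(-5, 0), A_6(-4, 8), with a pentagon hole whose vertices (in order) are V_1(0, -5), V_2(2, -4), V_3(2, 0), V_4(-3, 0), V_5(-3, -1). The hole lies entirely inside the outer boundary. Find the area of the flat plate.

Outer boundary:
Apply the shoelace (surveyor's) formula: 2A = Σ (x_i·y_{i+1} − x_{i+1}·y_i), indices taken mod 6.
A_1→A_2: (10)(-8) − (-1)(-4) = -84
A_2→A_3: (-1)(-7) − (-10)(-8) = -73
A_3→A_4: (-10)(-4) − (-6)(-7) = -2
A_4→A_5: (-6)(0) − (-5)(-4) = -20
A_5→A_6: (-5)(8) − (-4)(0) = -40
A_6→A_1: (-4)(-4) − (10)(8) = -64
Σ = -283
Area = |Σ|/2 = 141.5.
Hole:
Σ = (10) + (8) + (0) + (3) + (15) = 36
Area = |Σ|/2 = 18.
Net area = 141.5 − 18 = 123.5.

123.5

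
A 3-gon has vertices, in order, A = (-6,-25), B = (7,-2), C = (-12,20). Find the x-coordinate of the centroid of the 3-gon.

-11/3

Apply the shoelace formula. First the cross-terms c_i = x_i·y_{i+1} − x_{i+1}·y_i:
  187, 116, 420  ⇒  2A = 723, A = 361.5.
Then Σ (x_i + x_{i+1})·c_i = -7953, so x̄ = -7953 / (6·361.5) = -11/3.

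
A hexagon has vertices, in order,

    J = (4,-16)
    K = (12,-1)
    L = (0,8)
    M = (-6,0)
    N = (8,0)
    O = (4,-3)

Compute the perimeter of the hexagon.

74

|JK| = √((8)² + (15)²) = √289 = 17
|KL| = √((-12)² + (9)²) = √225 = 15
|LM| = √((-6)² + (-8)²) = √100 = 10
|MN| = √((14)² + (0)²) = √196 = 14
|NO| = √((-4)² + (-3)²) = √25 = 5
|OJ| = √((0)² + (-13)²) = √169 = 13
Perimeter = 17 + 15 + 10 + 14 + 5 + 13 = 74.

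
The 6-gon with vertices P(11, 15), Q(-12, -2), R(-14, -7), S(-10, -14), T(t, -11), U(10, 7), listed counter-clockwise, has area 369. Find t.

5

Write out the shoelace sum; only the two edges meeting at T involve t:
2·Area = [((-10)·(-11) − t·(-14)) + (t·7 − 10·(-11))] + 413
       = 21·t + 633 = 738
⇒ t = 5.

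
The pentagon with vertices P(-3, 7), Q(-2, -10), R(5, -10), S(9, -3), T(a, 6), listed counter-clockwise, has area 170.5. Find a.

8

The doubled signed area Σ (x_i y_{i+1} − x_{i+1} y_i) is linear in a.
With a=0 it equals 261; the coefficient of a is 10 (from the two edges through T).
So 10·a + 261 = 2·170.5 = 341 ⇒ a = 8.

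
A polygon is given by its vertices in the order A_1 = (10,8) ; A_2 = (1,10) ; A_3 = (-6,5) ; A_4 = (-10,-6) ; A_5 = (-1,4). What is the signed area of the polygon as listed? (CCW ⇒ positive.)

74.5

Σ = (92) + (65) + (86) + (-46) + (-48) = 149
Signed area = Σ/2 = 74.5 (positive ⇒ counter-clockwise traversal).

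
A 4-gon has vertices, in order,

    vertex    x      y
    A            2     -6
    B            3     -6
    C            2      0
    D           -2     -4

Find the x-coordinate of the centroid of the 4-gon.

Apply the shoelace formula. First the cross-terms c_i = x_i·y_{i+1} − x_{i+1}·y_i:
  6, 12, -8, 20  ⇒  2A = 30, A = 15.
Then Σ (x_i + x_{i+1})·c_i = 90, so x̄ = 90 / (6·15) = 1.

1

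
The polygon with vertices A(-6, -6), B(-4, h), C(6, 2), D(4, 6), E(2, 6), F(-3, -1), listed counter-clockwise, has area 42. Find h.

-4

The doubled signed area Σ (x_i y_{i+1} − x_{i+1} y_i) is linear in h.
With h=0 it equals 36; the coefficient of h is -12 (from the two edges through B).
So -12·h + 36 = 2·42 = 84 ⇒ h = -4.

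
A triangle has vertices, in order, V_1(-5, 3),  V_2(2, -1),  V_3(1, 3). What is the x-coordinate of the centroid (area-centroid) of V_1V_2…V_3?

Apply the surveyor's formula. First the cross-terms c_i = x_i·y_{i+1} − x_{i+1}·y_i:
  -1, 7, 18  ⇒  2A = 24, A = 12.
Then Σ (x_i + x_{i+1})·c_i = -48, so x̄ = -48 / (6·12) = -2/3.

-2/3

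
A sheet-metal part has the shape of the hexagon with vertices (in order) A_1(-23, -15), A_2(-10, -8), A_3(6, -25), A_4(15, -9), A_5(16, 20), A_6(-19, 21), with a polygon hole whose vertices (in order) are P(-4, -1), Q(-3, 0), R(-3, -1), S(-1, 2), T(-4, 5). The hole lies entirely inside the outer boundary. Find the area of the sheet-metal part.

1280.5

Outer boundary:
Cross-terms: 34, 298, 321, 444, 716, 768  ⇒  Σ = 2581
Area = |Σ|/2 = 1290.5.
Hole:
Σ = (-3) + (3) + (-7) + (3) + (24) = 20
Area = |Σ|/2 = 10.
Net area = 1290.5 − 10 = 1280.5.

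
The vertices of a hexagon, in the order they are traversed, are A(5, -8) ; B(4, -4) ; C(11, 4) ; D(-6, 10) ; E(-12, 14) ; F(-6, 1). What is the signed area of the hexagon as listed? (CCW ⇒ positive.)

178.5

Σ = (12) + (60) + (134) + (36) + (72) + (43) = 357
Signed area = Σ/2 = 178.5 (positive ⇒ counter-clockwise traversal).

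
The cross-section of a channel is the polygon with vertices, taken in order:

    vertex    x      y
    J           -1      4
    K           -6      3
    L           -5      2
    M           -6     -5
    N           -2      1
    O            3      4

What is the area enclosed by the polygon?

25

Cross-terms: 21, 3, 37, -16, -11, 16  ⇒  Σ = 50
Area = |Σ|/2 = 25.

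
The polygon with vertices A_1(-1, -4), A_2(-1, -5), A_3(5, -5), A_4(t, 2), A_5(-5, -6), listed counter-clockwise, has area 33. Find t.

-1

Write out the shoelace sum; only the two edges meeting at A_4 involve t:
2·Area = [(5·2 − t·(-5)) + (t·(-6) − (-5)·2)] + 45
       = -1·t + 65 = 66
⇒ t = -1.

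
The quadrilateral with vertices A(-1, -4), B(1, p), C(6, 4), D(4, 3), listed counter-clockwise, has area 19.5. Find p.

Write out the shoelace sum; only the two edges meeting at B involve p:
2·Area = [((-1)·p − 1·(-4)) + (1·4 − 6·p)] + -11
       = -7·p + -3 = 39
⇒ p = -6.

-6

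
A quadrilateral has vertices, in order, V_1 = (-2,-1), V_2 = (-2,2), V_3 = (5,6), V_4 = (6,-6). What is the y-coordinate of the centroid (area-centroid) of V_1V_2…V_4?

1/6

Apply the shoelace (surveyor's) formula. First the cross-terms c_i = x_i·y_{i+1} − x_{i+1}·y_i:
  -6, -22, -66, -18  ⇒  2A = -112, A = -56.
Then Σ (y_i + y_{i+1})·c_i = -56, so ȳ = -56 / (6·(-56)) = 1/6.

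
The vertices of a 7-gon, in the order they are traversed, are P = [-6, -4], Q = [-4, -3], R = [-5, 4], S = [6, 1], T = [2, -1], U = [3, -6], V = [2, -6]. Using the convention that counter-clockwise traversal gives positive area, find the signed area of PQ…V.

-62.5

P→Q: (-6)(-3) − (-4)(-4) = 2
Q→R: (-4)(4) − (-5)(-3) = -31
R→S: (-5)(1) − (6)(4) = -29
S→T: (6)(-1) − (2)(1) = -8
T→U: (2)(-6) − (3)(-1) = -9
U→V: (3)(-6) − (2)(-6) = -6
V→P: (2)(-4) − (-6)(-6) = -44
Σ = -125
Signed area = Σ/2 = -62.5 (negative ⇒ clockwise traversal).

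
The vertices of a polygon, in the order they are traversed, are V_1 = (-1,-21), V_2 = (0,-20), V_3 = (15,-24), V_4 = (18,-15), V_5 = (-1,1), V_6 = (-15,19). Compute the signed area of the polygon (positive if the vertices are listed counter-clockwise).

Apply Gauss's area formula: 2A = Σ (x_i·y_{i+1} − x_{i+1}·y_i), indices taken mod 6.
Σ = (20) + (300) + (207) + (3) + (-4) + (334) = 860
Signed area = Σ/2 = 430 (positive ⇒ counter-clockwise traversal).

430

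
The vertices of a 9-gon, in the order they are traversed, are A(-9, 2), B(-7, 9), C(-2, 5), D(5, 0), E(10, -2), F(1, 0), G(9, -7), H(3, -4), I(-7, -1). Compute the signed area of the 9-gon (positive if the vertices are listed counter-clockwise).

-96.5

A→B: (-9)(9) − (-7)(2) = -67
B→C: (-7)(5) − (-2)(9) = -17
C→D: (-2)(0) − (5)(5) = -25
D→E: (5)(-2) − (10)(0) = -10
E→F: (10)(0) − (1)(-2) = 2
F→G: (1)(-7) − (9)(0) = -7
G→H: (9)(-4) − (3)(-7) = -15
H→I: (3)(-1) − (-7)(-4) = -31
I→A: (-7)(2) − (-9)(-1) = -23
Σ = -193
Signed area = Σ/2 = -96.5 (negative ⇒ clockwise traversal).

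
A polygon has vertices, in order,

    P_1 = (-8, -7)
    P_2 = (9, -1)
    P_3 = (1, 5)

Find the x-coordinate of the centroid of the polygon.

Apply the surveyor's formula. First the cross-terms c_i = x_i·y_{i+1} − x_{i+1}·y_i:
  71, 46, 33  ⇒  2A = 150, A = 75.
Then Σ (x_i + x_{i+1})·c_i = 300, so x̄ = 300 / (6·75) = 2/3.

2/3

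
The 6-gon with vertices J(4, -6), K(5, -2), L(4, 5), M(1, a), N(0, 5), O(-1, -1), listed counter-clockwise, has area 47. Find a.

The doubled signed area Σ (x_i y_{i+1} − x_{i+1} y_i) is linear in a.
With a=0 it equals 70; the coefficient of a is 4 (from the two edges through M).
So 4·a + 70 = 2·47 = 94 ⇒ a = 6.

6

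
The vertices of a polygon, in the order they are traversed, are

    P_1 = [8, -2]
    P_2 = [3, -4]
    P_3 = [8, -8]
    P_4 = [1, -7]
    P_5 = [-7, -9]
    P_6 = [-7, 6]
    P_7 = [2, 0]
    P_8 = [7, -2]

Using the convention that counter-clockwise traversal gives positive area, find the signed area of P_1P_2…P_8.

Apply the shoelace (surveyor's) formula: 2A = Σ (x_i·y_{i+1} − x_{i+1}·y_i), indices taken mod 8.
Σ = (-26) + (8) + (-48) + (-58) + (-105) + (-12) + (-4) + (2) = -243
Signed area = Σ/2 = -121.5 (negative ⇒ clockwise traversal).

-121.5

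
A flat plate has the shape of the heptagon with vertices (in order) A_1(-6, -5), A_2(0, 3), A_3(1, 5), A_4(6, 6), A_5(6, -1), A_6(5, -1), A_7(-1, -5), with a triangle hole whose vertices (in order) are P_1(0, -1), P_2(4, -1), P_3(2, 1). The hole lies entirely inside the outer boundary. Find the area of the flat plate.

Outer boundary:
Apply Gauss's area formula: 2A = Σ (x_i·y_{i+1} − x_{i+1}·y_i), indices taken mod 7.
Σ = (-18) + (-3) + (-24) + (-42) + (-1) + (-26) + (-25) = -139
Area = |Σ|/2 = 69.5.
Hole:
Apply the surveyor's formula: 2A = Σ (x_i·y_{i+1} − x_{i+1}·y_i), indices taken mod 3.
Σ = (4) + (6) + (-2) = 8
Area = |Σ|/2 = 4.
Net area = 69.5 − 4 = 65.5.

65.5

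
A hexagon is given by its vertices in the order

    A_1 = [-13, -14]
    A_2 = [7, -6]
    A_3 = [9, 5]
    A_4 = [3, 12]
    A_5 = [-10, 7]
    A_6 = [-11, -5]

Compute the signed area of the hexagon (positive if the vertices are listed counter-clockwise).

357.5

A_1→A_2: (-13)(-6) − (7)(-14) = 176
A_2→A_3: (7)(5) − (9)(-6) = 89
A_3→A_4: (9)(12) − (3)(5) = 93
A_4→A_5: (3)(7) − (-10)(12) = 141
A_5→A_6: (-10)(-5) − (-11)(7) = 127
A_6→A_1: (-11)(-14) − (-13)(-5) = 89
Σ = 715
Signed area = Σ/2 = 357.5 (positive ⇒ counter-clockwise traversal).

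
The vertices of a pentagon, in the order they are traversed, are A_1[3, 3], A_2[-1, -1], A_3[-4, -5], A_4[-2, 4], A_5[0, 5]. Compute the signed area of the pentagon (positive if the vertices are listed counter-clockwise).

-25

Apply the surveyor's formula: 2A = Σ (x_i·y_{i+1} − x_{i+1}·y_i), indices taken mod 5.
Σ = (0) + (1) + (-26) + (-10) + (-15) = -50
Signed area = Σ/2 = -25 (negative ⇒ clockwise traversal).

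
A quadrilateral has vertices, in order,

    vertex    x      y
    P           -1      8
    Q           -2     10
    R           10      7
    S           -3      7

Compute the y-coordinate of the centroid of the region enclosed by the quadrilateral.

Apply the shoelace formula. First the cross-terms c_i = x_i·y_{i+1} − x_{i+1}·y_i:
  6, -114, 91, -17  ⇒  2A = -34, A = -17.
Then Σ (y_i + y_{i+1})·c_i = -811, so ȳ = -811 / (6·(-17)) = 811/102.

811/102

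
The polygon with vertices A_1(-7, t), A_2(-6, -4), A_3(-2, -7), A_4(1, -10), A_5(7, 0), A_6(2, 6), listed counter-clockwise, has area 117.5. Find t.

-1

The doubled signed area Σ (x_i y_{i+1} − x_{i+1} y_i) is linear in t.
With t=0 it equals 243; the coefficient of t is 8 (from the two edges through A_1).
So 8·t + 243 = 2·117.5 = 235 ⇒ t = -1.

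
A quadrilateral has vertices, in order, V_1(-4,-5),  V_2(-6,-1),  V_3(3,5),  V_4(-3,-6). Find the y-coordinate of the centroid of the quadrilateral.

Apply the shoelace (surveyor's) formula. First the cross-terms c_i = x_i·y_{i+1} − x_{i+1}·y_i:
  -26, -27, -3, -9  ⇒  2A = -65, A = -32.5.
Then Σ (y_i + y_{i+1})·c_i = 150, so ȳ = 150 / (6·(-32.5)) = -10/13.

-10/13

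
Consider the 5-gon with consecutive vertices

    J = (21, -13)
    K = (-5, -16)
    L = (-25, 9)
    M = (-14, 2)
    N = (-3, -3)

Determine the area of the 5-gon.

310

Apply the shoelace (surveyor's) formula: 2A = Σ (x_i·y_{i+1} − x_{i+1}·y_i), indices taken mod 5.
Σ = (-401) + (-445) + (76) + (48) + (102) = -620
Area = |Σ|/2 = 310.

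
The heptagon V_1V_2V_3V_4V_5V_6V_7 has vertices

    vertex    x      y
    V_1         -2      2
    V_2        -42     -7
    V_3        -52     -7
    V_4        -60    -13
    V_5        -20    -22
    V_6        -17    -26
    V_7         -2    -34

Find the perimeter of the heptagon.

|V_1V_2| = √((-40)² + (-9)²) = √1681 = 41
|V_2V_3| = √((-10)² + (0)²) = √100 = 10
|V_3V_4| = √((-8)² + (-6)²) = √100 = 10
|V_4V_5| = √((40)² + (-9)²) = √1681 = 41
|V_5V_6| = √((3)² + (-4)²) = √25 = 5
|V_6V_7| = √((15)² + (-8)²) = √289 = 17
|V_7V_1| = √((0)² + (36)²) = √1296 = 36
Perimeter = 41 + 10 + 10 + 41 + 5 + 17 + 36 = 160.

160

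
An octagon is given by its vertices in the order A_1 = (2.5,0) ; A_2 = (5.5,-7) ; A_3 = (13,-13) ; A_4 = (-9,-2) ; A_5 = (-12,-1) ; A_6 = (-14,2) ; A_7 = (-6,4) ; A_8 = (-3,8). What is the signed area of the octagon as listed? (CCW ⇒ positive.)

Apply the surveyor's formula: 2A = Σ (x_i·y_{i+1} − x_{i+1}·y_i), indices taken mod 8.
A_1→A_2: (2.5)(-7) − (5.5)(0) = -17.5
A_2→A_3: (5.5)(-13) − (13)(-7) = 19.5
A_3→A_4: (13)(-2) − (-9)(-13) = -143
A_4→A_5: (-9)(-1) − (-12)(-2) = -15
A_5→A_6: (-12)(2) − (-14)(-1) = -38
A_6→A_7: (-14)(4) − (-6)(2) = -44
A_7→A_8: (-6)(8) − (-3)(4) = -36
A_8→A_1: (-3)(0) − (2.5)(8) = -20
Σ = -294
Signed area = Σ/2 = -147 (negative ⇒ clockwise traversal).

-147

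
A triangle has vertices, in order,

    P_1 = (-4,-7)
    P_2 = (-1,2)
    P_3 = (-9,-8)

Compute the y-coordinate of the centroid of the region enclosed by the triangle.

-13/3

Apply Gauss's area formula. First the cross-terms c_i = x_i·y_{i+1} − x_{i+1}·y_i:
  -15, 26, 31  ⇒  2A = 42, A = 21.
Then Σ (y_i + y_{i+1})·c_i = -546, so ȳ = -546 / (6·21) = -13/3.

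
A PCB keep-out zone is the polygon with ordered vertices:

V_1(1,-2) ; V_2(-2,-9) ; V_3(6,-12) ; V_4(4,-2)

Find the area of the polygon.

Σ = (-13) + (78) + (36) + (-6) = 95
Area = |Σ|/2 = 47.5.

47.5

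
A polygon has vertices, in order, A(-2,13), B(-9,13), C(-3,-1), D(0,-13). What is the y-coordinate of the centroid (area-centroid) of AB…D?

599/114

Apply the shoelace (surveyor's) formula. First the cross-terms c_i = x_i·y_{i+1} − x_{i+1}·y_i:
  91, 48, 39, -26  ⇒  2A = 152, A = 76.
Then Σ (y_i + y_{i+1})·c_i = 2396, so ȳ = 2396 / (6·76) = 599/114.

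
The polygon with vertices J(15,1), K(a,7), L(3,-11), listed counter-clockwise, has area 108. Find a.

The doubled signed area Σ (x_i y_{i+1} − x_{i+1} y_i) is linear in a.
With a=0 it equals 252; the coefficient of a is -12 (from the two edges through K).
So -12·a + 252 = 2·108 = 216 ⇒ a = 3.

3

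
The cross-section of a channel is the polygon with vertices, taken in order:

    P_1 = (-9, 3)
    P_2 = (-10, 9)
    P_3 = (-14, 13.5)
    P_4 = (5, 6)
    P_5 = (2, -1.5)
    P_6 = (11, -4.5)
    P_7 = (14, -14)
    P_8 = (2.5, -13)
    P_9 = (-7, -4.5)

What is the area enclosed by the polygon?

Apply the surveyor's formula: 2A = Σ (x_i·y_{i+1} − x_{i+1}·y_i), indices taken mod 9.
P_1→P_2: (-9)(9) − (-10)(3) = -51
P_2→P_3: (-10)(13.5) − (-14)(9) = -9
P_3→P_4: (-14)(6) − (5)(13.5) = -151.5
P_4→P_5: (5)(-1.5) − (2)(6) = -19.5
P_5→P_6: (2)(-4.5) − (11)(-1.5) = 7.5
P_6→P_7: (11)(-14) − (14)(-4.5) = -91
P_7→P_8: (14)(-13) − (2.5)(-14) = -147
P_8→P_9: (2.5)(-4.5) − (-7)(-13) = -102.25
P_9→P_1: (-7)(3) − (-9)(-4.5) = -61.5
Σ = -625.25
Area = |Σ|/2 = 312.625.

312.625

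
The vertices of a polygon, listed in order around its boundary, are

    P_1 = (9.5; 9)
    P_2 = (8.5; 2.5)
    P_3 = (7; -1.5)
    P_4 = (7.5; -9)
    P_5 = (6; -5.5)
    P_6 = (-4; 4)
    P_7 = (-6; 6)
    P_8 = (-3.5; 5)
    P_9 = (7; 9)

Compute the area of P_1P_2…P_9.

Apply Gauss's area formula: 2A = Σ (x_i·y_{i+1} − x_{i+1}·y_i), indices taken mod 9.
Σ = (-52.75) + (-30.25) + (-51.75) + (12.75) + (2) + (0) + (-9) + (-66.5) + (-22.5) = -218
Area = |Σ|/2 = 109.

109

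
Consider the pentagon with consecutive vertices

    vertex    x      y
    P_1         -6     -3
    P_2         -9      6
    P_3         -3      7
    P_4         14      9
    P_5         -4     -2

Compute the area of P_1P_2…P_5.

Apply Gauss's area formula: 2A = Σ (x_i·y_{i+1} − x_{i+1}·y_i), indices taken mod 5.
Cross-terms: -63, -45, -125, 8, 0  ⇒  Σ = -225
Area = |Σ|/2 = 112.5.

112.5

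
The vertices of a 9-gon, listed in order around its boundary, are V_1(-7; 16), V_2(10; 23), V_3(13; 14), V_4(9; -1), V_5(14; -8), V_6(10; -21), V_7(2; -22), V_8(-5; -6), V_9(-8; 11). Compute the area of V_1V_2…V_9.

Apply the shoelace formula: 2A = Σ (x_i·y_{i+1} − x_{i+1}·y_i), indices taken mod 9.
Cross-terms: -321, -159, -139, -58, -214, -178, -122, -103, -51  ⇒  Σ = -1345
Area = |Σ|/2 = 672.5.

672.5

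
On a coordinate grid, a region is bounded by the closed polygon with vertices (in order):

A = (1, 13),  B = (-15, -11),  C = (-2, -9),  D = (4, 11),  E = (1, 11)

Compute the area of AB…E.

173

Σ = (184) + (113) + (14) + (33) + (2) = 346
Area = |Σ|/2 = 173.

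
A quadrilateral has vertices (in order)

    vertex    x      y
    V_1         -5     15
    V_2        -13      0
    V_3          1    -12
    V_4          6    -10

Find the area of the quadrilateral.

226.5

Σ = (195) + (156) + (62) + (40) = 453
Area = |Σ|/2 = 226.5.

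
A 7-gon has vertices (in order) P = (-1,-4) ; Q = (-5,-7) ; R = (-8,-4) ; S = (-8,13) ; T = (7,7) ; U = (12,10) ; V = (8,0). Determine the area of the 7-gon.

Σ = (-13) + (-36) + (-136) + (-147) + (-14) + (-80) + (-32) = -458
Area = |Σ|/2 = 229.

229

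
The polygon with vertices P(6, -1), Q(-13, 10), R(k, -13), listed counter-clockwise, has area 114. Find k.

The doubled signed area Σ (x_i y_{i+1} − x_{i+1} y_i) is linear in k.
With k=0 it equals 294; the coefficient of k is -11 (from the two edges through R).
So -11·k + 294 = 2·114 = 228 ⇒ k = 6.

6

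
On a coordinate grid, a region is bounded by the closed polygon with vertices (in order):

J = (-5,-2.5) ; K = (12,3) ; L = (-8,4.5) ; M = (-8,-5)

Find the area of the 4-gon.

82

Σ = (15) + (78) + (76) + (-5) = 164
Area = |Σ|/2 = 82.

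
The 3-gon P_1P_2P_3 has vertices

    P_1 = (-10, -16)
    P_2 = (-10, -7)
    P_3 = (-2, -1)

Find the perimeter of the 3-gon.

36

|P_1P_2| = √((0)² + (9)²) = √81 = 9
|P_2P_3| = √((8)² + (6)²) = √100 = 10
|P_3P_1| = √((-8)² + (-15)²) = √289 = 17
Perimeter = 9 + 10 + 17 = 36.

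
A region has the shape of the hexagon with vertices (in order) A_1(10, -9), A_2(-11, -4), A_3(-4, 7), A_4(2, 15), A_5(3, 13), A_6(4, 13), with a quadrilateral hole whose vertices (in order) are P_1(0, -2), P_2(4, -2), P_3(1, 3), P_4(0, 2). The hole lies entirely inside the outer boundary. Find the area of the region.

Outer boundary:
Σ = (-139) + (-93) + (-74) + (-19) + (-13) + (-166) = -504
Area = |Σ|/2 = 252.
Hole:
Apply the surveyor's formula: 2A = Σ (x_i·y_{i+1} − x_{i+1}·y_i), indices taken mod 4.
Cross-terms: 8, 14, 2, 0  ⇒  Σ = 24
Area = |Σ|/2 = 12.
Net area = 252 − 12 = 240.

240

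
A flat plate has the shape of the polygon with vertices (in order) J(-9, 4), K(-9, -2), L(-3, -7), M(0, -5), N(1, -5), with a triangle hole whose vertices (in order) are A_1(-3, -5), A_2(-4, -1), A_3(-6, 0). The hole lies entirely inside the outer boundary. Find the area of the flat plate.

Outer boundary:
Apply the shoelace (surveyor's) formula: 2A = Σ (x_i·y_{i+1} − x_{i+1}·y_i), indices taken mod 5.
J→K: (-9)(-2) − (-9)(4) = 54
K→L: (-9)(-7) − (-3)(-2) = 57
L→M: (-3)(-5) − (0)(-7) = 15
M→N: (0)(-5) − (1)(-5) = 5
N→J: (1)(4) − (-9)(-5) = -41
Σ = 90
Area = |Σ|/2 = 45.
Hole:
Apply the shoelace formula: 2A = Σ (x_i·y_{i+1} − x_{i+1}·y_i), indices taken mod 3.
Σ = (-17) + (-6) + (30) = 7
Area = |Σ|/2 = 3.5.
Net area = 45 − 3.5 = 41.5.

41.5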